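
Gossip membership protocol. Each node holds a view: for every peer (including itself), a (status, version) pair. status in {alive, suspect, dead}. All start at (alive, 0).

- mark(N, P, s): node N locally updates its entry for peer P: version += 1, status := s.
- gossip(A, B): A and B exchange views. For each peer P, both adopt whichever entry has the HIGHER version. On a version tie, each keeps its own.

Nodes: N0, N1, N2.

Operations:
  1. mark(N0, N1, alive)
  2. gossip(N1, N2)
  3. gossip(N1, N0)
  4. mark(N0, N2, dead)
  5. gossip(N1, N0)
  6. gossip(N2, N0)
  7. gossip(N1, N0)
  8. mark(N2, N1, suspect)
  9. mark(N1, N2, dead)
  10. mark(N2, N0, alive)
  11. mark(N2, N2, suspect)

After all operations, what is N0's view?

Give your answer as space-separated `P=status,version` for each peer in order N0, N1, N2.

Op 1: N0 marks N1=alive -> (alive,v1)
Op 2: gossip N1<->N2 -> N1.N0=(alive,v0) N1.N1=(alive,v0) N1.N2=(alive,v0) | N2.N0=(alive,v0) N2.N1=(alive,v0) N2.N2=(alive,v0)
Op 3: gossip N1<->N0 -> N1.N0=(alive,v0) N1.N1=(alive,v1) N1.N2=(alive,v0) | N0.N0=(alive,v0) N0.N1=(alive,v1) N0.N2=(alive,v0)
Op 4: N0 marks N2=dead -> (dead,v1)
Op 5: gossip N1<->N0 -> N1.N0=(alive,v0) N1.N1=(alive,v1) N1.N2=(dead,v1) | N0.N0=(alive,v0) N0.N1=(alive,v1) N0.N2=(dead,v1)
Op 6: gossip N2<->N0 -> N2.N0=(alive,v0) N2.N1=(alive,v1) N2.N2=(dead,v1) | N0.N0=(alive,v0) N0.N1=(alive,v1) N0.N2=(dead,v1)
Op 7: gossip N1<->N0 -> N1.N0=(alive,v0) N1.N1=(alive,v1) N1.N2=(dead,v1) | N0.N0=(alive,v0) N0.N1=(alive,v1) N0.N2=(dead,v1)
Op 8: N2 marks N1=suspect -> (suspect,v2)
Op 9: N1 marks N2=dead -> (dead,v2)
Op 10: N2 marks N0=alive -> (alive,v1)
Op 11: N2 marks N2=suspect -> (suspect,v2)

Answer: N0=alive,0 N1=alive,1 N2=dead,1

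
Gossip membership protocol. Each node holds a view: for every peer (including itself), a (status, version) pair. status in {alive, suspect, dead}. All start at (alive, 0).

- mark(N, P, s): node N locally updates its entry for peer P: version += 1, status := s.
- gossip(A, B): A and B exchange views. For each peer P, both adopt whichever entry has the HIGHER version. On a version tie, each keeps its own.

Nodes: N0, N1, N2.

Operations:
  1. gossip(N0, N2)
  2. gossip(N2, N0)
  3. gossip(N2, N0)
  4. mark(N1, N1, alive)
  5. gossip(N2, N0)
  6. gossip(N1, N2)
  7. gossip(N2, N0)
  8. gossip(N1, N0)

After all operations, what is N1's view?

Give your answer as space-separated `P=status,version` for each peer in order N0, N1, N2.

Answer: N0=alive,0 N1=alive,1 N2=alive,0

Derivation:
Op 1: gossip N0<->N2 -> N0.N0=(alive,v0) N0.N1=(alive,v0) N0.N2=(alive,v0) | N2.N0=(alive,v0) N2.N1=(alive,v0) N2.N2=(alive,v0)
Op 2: gossip N2<->N0 -> N2.N0=(alive,v0) N2.N1=(alive,v0) N2.N2=(alive,v0) | N0.N0=(alive,v0) N0.N1=(alive,v0) N0.N2=(alive,v0)
Op 3: gossip N2<->N0 -> N2.N0=(alive,v0) N2.N1=(alive,v0) N2.N2=(alive,v0) | N0.N0=(alive,v0) N0.N1=(alive,v0) N0.N2=(alive,v0)
Op 4: N1 marks N1=alive -> (alive,v1)
Op 5: gossip N2<->N0 -> N2.N0=(alive,v0) N2.N1=(alive,v0) N2.N2=(alive,v0) | N0.N0=(alive,v0) N0.N1=(alive,v0) N0.N2=(alive,v0)
Op 6: gossip N1<->N2 -> N1.N0=(alive,v0) N1.N1=(alive,v1) N1.N2=(alive,v0) | N2.N0=(alive,v0) N2.N1=(alive,v1) N2.N2=(alive,v0)
Op 7: gossip N2<->N0 -> N2.N0=(alive,v0) N2.N1=(alive,v1) N2.N2=(alive,v0) | N0.N0=(alive,v0) N0.N1=(alive,v1) N0.N2=(alive,v0)
Op 8: gossip N1<->N0 -> N1.N0=(alive,v0) N1.N1=(alive,v1) N1.N2=(alive,v0) | N0.N0=(alive,v0) N0.N1=(alive,v1) N0.N2=(alive,v0)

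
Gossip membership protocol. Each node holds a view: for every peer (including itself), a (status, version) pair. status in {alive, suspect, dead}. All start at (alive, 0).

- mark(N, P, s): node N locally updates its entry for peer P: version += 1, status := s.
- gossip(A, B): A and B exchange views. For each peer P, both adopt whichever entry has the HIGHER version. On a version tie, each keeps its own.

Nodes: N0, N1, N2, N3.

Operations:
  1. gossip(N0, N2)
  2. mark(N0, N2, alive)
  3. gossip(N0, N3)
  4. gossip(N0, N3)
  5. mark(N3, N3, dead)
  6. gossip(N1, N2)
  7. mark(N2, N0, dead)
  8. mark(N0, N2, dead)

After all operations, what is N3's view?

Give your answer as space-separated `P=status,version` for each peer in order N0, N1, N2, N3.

Op 1: gossip N0<->N2 -> N0.N0=(alive,v0) N0.N1=(alive,v0) N0.N2=(alive,v0) N0.N3=(alive,v0) | N2.N0=(alive,v0) N2.N1=(alive,v0) N2.N2=(alive,v0) N2.N3=(alive,v0)
Op 2: N0 marks N2=alive -> (alive,v1)
Op 3: gossip N0<->N3 -> N0.N0=(alive,v0) N0.N1=(alive,v0) N0.N2=(alive,v1) N0.N3=(alive,v0) | N3.N0=(alive,v0) N3.N1=(alive,v0) N3.N2=(alive,v1) N3.N3=(alive,v0)
Op 4: gossip N0<->N3 -> N0.N0=(alive,v0) N0.N1=(alive,v0) N0.N2=(alive,v1) N0.N3=(alive,v0) | N3.N0=(alive,v0) N3.N1=(alive,v0) N3.N2=(alive,v1) N3.N3=(alive,v0)
Op 5: N3 marks N3=dead -> (dead,v1)
Op 6: gossip N1<->N2 -> N1.N0=(alive,v0) N1.N1=(alive,v0) N1.N2=(alive,v0) N1.N3=(alive,v0) | N2.N0=(alive,v0) N2.N1=(alive,v0) N2.N2=(alive,v0) N2.N3=(alive,v0)
Op 7: N2 marks N0=dead -> (dead,v1)
Op 8: N0 marks N2=dead -> (dead,v2)

Answer: N0=alive,0 N1=alive,0 N2=alive,1 N3=dead,1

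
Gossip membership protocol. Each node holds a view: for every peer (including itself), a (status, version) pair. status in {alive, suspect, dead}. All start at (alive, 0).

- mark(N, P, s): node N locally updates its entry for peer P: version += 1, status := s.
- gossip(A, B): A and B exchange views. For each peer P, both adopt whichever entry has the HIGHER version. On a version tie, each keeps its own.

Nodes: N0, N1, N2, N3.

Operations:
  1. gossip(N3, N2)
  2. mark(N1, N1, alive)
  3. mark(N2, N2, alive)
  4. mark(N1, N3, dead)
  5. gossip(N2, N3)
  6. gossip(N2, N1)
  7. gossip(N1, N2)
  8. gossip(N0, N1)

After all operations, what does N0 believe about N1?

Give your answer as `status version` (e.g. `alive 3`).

Answer: alive 1

Derivation:
Op 1: gossip N3<->N2 -> N3.N0=(alive,v0) N3.N1=(alive,v0) N3.N2=(alive,v0) N3.N3=(alive,v0) | N2.N0=(alive,v0) N2.N1=(alive,v0) N2.N2=(alive,v0) N2.N3=(alive,v0)
Op 2: N1 marks N1=alive -> (alive,v1)
Op 3: N2 marks N2=alive -> (alive,v1)
Op 4: N1 marks N3=dead -> (dead,v1)
Op 5: gossip N2<->N3 -> N2.N0=(alive,v0) N2.N1=(alive,v0) N2.N2=(alive,v1) N2.N3=(alive,v0) | N3.N0=(alive,v0) N3.N1=(alive,v0) N3.N2=(alive,v1) N3.N3=(alive,v0)
Op 6: gossip N2<->N1 -> N2.N0=(alive,v0) N2.N1=(alive,v1) N2.N2=(alive,v1) N2.N3=(dead,v1) | N1.N0=(alive,v0) N1.N1=(alive,v1) N1.N2=(alive,v1) N1.N3=(dead,v1)
Op 7: gossip N1<->N2 -> N1.N0=(alive,v0) N1.N1=(alive,v1) N1.N2=(alive,v1) N1.N3=(dead,v1) | N2.N0=(alive,v0) N2.N1=(alive,v1) N2.N2=(alive,v1) N2.N3=(dead,v1)
Op 8: gossip N0<->N1 -> N0.N0=(alive,v0) N0.N1=(alive,v1) N0.N2=(alive,v1) N0.N3=(dead,v1) | N1.N0=(alive,v0) N1.N1=(alive,v1) N1.N2=(alive,v1) N1.N3=(dead,v1)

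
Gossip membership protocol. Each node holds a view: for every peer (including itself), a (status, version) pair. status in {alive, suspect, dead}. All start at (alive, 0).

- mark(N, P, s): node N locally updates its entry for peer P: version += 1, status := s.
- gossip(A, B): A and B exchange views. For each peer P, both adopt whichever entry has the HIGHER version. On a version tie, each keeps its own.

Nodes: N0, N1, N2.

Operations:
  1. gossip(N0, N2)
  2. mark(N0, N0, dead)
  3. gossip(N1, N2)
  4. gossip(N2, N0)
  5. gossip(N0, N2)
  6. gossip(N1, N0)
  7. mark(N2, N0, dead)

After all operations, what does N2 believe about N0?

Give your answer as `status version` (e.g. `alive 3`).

Answer: dead 2

Derivation:
Op 1: gossip N0<->N2 -> N0.N0=(alive,v0) N0.N1=(alive,v0) N0.N2=(alive,v0) | N2.N0=(alive,v0) N2.N1=(alive,v0) N2.N2=(alive,v0)
Op 2: N0 marks N0=dead -> (dead,v1)
Op 3: gossip N1<->N2 -> N1.N0=(alive,v0) N1.N1=(alive,v0) N1.N2=(alive,v0) | N2.N0=(alive,v0) N2.N1=(alive,v0) N2.N2=(alive,v0)
Op 4: gossip N2<->N0 -> N2.N0=(dead,v1) N2.N1=(alive,v0) N2.N2=(alive,v0) | N0.N0=(dead,v1) N0.N1=(alive,v0) N0.N2=(alive,v0)
Op 5: gossip N0<->N2 -> N0.N0=(dead,v1) N0.N1=(alive,v0) N0.N2=(alive,v0) | N2.N0=(dead,v1) N2.N1=(alive,v0) N2.N2=(alive,v0)
Op 6: gossip N1<->N0 -> N1.N0=(dead,v1) N1.N1=(alive,v0) N1.N2=(alive,v0) | N0.N0=(dead,v1) N0.N1=(alive,v0) N0.N2=(alive,v0)
Op 7: N2 marks N0=dead -> (dead,v2)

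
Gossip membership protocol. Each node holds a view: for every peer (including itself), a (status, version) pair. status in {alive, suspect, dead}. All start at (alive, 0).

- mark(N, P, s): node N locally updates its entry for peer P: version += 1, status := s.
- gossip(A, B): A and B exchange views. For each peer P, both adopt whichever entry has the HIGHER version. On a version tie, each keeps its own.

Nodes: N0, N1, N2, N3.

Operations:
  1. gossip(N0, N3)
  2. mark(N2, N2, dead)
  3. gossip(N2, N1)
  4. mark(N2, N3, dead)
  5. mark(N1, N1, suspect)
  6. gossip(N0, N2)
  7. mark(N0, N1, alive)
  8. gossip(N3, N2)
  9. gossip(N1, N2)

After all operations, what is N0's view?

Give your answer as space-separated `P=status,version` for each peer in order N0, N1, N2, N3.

Op 1: gossip N0<->N3 -> N0.N0=(alive,v0) N0.N1=(alive,v0) N0.N2=(alive,v0) N0.N3=(alive,v0) | N3.N0=(alive,v0) N3.N1=(alive,v0) N3.N2=(alive,v0) N3.N3=(alive,v0)
Op 2: N2 marks N2=dead -> (dead,v1)
Op 3: gossip N2<->N1 -> N2.N0=(alive,v0) N2.N1=(alive,v0) N2.N2=(dead,v1) N2.N3=(alive,v0) | N1.N0=(alive,v0) N1.N1=(alive,v0) N1.N2=(dead,v1) N1.N3=(alive,v0)
Op 4: N2 marks N3=dead -> (dead,v1)
Op 5: N1 marks N1=suspect -> (suspect,v1)
Op 6: gossip N0<->N2 -> N0.N0=(alive,v0) N0.N1=(alive,v0) N0.N2=(dead,v1) N0.N3=(dead,v1) | N2.N0=(alive,v0) N2.N1=(alive,v0) N2.N2=(dead,v1) N2.N3=(dead,v1)
Op 7: N0 marks N1=alive -> (alive,v1)
Op 8: gossip N3<->N2 -> N3.N0=(alive,v0) N3.N1=(alive,v0) N3.N2=(dead,v1) N3.N3=(dead,v1) | N2.N0=(alive,v0) N2.N1=(alive,v0) N2.N2=(dead,v1) N2.N3=(dead,v1)
Op 9: gossip N1<->N2 -> N1.N0=(alive,v0) N1.N1=(suspect,v1) N1.N2=(dead,v1) N1.N3=(dead,v1) | N2.N0=(alive,v0) N2.N1=(suspect,v1) N2.N2=(dead,v1) N2.N3=(dead,v1)

Answer: N0=alive,0 N1=alive,1 N2=dead,1 N3=dead,1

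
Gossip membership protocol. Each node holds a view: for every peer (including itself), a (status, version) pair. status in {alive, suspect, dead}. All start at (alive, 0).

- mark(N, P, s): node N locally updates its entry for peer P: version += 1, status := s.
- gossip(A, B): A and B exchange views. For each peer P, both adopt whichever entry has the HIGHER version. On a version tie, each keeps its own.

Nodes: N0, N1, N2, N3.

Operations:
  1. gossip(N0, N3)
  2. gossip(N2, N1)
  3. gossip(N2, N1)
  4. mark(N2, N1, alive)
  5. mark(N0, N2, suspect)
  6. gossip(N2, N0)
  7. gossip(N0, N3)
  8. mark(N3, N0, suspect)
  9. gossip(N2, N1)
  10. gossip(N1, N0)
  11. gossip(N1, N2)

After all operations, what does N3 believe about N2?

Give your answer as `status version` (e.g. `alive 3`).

Op 1: gossip N0<->N3 -> N0.N0=(alive,v0) N0.N1=(alive,v0) N0.N2=(alive,v0) N0.N3=(alive,v0) | N3.N0=(alive,v0) N3.N1=(alive,v0) N3.N2=(alive,v0) N3.N3=(alive,v0)
Op 2: gossip N2<->N1 -> N2.N0=(alive,v0) N2.N1=(alive,v0) N2.N2=(alive,v0) N2.N3=(alive,v0) | N1.N0=(alive,v0) N1.N1=(alive,v0) N1.N2=(alive,v0) N1.N3=(alive,v0)
Op 3: gossip N2<->N1 -> N2.N0=(alive,v0) N2.N1=(alive,v0) N2.N2=(alive,v0) N2.N3=(alive,v0) | N1.N0=(alive,v0) N1.N1=(alive,v0) N1.N2=(alive,v0) N1.N3=(alive,v0)
Op 4: N2 marks N1=alive -> (alive,v1)
Op 5: N0 marks N2=suspect -> (suspect,v1)
Op 6: gossip N2<->N0 -> N2.N0=(alive,v0) N2.N1=(alive,v1) N2.N2=(suspect,v1) N2.N3=(alive,v0) | N0.N0=(alive,v0) N0.N1=(alive,v1) N0.N2=(suspect,v1) N0.N3=(alive,v0)
Op 7: gossip N0<->N3 -> N0.N0=(alive,v0) N0.N1=(alive,v1) N0.N2=(suspect,v1) N0.N3=(alive,v0) | N3.N0=(alive,v0) N3.N1=(alive,v1) N3.N2=(suspect,v1) N3.N3=(alive,v0)
Op 8: N3 marks N0=suspect -> (suspect,v1)
Op 9: gossip N2<->N1 -> N2.N0=(alive,v0) N2.N1=(alive,v1) N2.N2=(suspect,v1) N2.N3=(alive,v0) | N1.N0=(alive,v0) N1.N1=(alive,v1) N1.N2=(suspect,v1) N1.N3=(alive,v0)
Op 10: gossip N1<->N0 -> N1.N0=(alive,v0) N1.N1=(alive,v1) N1.N2=(suspect,v1) N1.N3=(alive,v0) | N0.N0=(alive,v0) N0.N1=(alive,v1) N0.N2=(suspect,v1) N0.N3=(alive,v0)
Op 11: gossip N1<->N2 -> N1.N0=(alive,v0) N1.N1=(alive,v1) N1.N2=(suspect,v1) N1.N3=(alive,v0) | N2.N0=(alive,v0) N2.N1=(alive,v1) N2.N2=(suspect,v1) N2.N3=(alive,v0)

Answer: suspect 1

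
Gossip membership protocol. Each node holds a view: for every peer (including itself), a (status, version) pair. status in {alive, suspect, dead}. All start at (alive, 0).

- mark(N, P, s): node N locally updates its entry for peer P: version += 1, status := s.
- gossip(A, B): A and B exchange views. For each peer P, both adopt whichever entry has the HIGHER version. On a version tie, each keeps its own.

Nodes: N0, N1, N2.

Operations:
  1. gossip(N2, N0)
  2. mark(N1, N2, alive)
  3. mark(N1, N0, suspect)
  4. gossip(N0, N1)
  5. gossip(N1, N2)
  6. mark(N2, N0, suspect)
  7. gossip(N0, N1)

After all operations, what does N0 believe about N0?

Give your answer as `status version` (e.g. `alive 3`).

Op 1: gossip N2<->N0 -> N2.N0=(alive,v0) N2.N1=(alive,v0) N2.N2=(alive,v0) | N0.N0=(alive,v0) N0.N1=(alive,v0) N0.N2=(alive,v0)
Op 2: N1 marks N2=alive -> (alive,v1)
Op 3: N1 marks N0=suspect -> (suspect,v1)
Op 4: gossip N0<->N1 -> N0.N0=(suspect,v1) N0.N1=(alive,v0) N0.N2=(alive,v1) | N1.N0=(suspect,v1) N1.N1=(alive,v0) N1.N2=(alive,v1)
Op 5: gossip N1<->N2 -> N1.N0=(suspect,v1) N1.N1=(alive,v0) N1.N2=(alive,v1) | N2.N0=(suspect,v1) N2.N1=(alive,v0) N2.N2=(alive,v1)
Op 6: N2 marks N0=suspect -> (suspect,v2)
Op 7: gossip N0<->N1 -> N0.N0=(suspect,v1) N0.N1=(alive,v0) N0.N2=(alive,v1) | N1.N0=(suspect,v1) N1.N1=(alive,v0) N1.N2=(alive,v1)

Answer: suspect 1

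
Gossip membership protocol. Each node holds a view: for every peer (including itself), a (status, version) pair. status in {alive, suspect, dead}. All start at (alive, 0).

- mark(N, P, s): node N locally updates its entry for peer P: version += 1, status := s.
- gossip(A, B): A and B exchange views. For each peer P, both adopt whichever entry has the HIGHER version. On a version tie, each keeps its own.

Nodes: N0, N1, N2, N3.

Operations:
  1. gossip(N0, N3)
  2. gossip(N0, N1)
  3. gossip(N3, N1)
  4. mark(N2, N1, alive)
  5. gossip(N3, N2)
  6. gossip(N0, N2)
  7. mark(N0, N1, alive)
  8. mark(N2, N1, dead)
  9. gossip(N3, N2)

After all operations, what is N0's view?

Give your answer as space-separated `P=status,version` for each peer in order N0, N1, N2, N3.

Answer: N0=alive,0 N1=alive,2 N2=alive,0 N3=alive,0

Derivation:
Op 1: gossip N0<->N3 -> N0.N0=(alive,v0) N0.N1=(alive,v0) N0.N2=(alive,v0) N0.N3=(alive,v0) | N3.N0=(alive,v0) N3.N1=(alive,v0) N3.N2=(alive,v0) N3.N3=(alive,v0)
Op 2: gossip N0<->N1 -> N0.N0=(alive,v0) N0.N1=(alive,v0) N0.N2=(alive,v0) N0.N3=(alive,v0) | N1.N0=(alive,v0) N1.N1=(alive,v0) N1.N2=(alive,v0) N1.N3=(alive,v0)
Op 3: gossip N3<->N1 -> N3.N0=(alive,v0) N3.N1=(alive,v0) N3.N2=(alive,v0) N3.N3=(alive,v0) | N1.N0=(alive,v0) N1.N1=(alive,v0) N1.N2=(alive,v0) N1.N3=(alive,v0)
Op 4: N2 marks N1=alive -> (alive,v1)
Op 5: gossip N3<->N2 -> N3.N0=(alive,v0) N3.N1=(alive,v1) N3.N2=(alive,v0) N3.N3=(alive,v0) | N2.N0=(alive,v0) N2.N1=(alive,v1) N2.N2=(alive,v0) N2.N3=(alive,v0)
Op 6: gossip N0<->N2 -> N0.N0=(alive,v0) N0.N1=(alive,v1) N0.N2=(alive,v0) N0.N3=(alive,v0) | N2.N0=(alive,v0) N2.N1=(alive,v1) N2.N2=(alive,v0) N2.N3=(alive,v0)
Op 7: N0 marks N1=alive -> (alive,v2)
Op 8: N2 marks N1=dead -> (dead,v2)
Op 9: gossip N3<->N2 -> N3.N0=(alive,v0) N3.N1=(dead,v2) N3.N2=(alive,v0) N3.N3=(alive,v0) | N2.N0=(alive,v0) N2.N1=(dead,v2) N2.N2=(alive,v0) N2.N3=(alive,v0)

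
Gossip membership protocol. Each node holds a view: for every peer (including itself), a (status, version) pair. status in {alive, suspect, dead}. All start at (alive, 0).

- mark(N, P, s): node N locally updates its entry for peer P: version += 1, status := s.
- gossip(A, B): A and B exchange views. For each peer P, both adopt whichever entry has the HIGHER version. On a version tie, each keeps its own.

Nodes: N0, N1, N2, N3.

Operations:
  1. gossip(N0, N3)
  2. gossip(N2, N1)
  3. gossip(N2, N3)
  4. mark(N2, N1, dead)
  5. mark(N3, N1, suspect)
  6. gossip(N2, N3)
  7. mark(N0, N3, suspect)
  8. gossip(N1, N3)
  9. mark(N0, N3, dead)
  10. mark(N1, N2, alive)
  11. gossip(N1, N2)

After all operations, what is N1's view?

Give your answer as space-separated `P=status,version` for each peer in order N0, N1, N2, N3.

Answer: N0=alive,0 N1=suspect,1 N2=alive,1 N3=alive,0

Derivation:
Op 1: gossip N0<->N3 -> N0.N0=(alive,v0) N0.N1=(alive,v0) N0.N2=(alive,v0) N0.N3=(alive,v0) | N3.N0=(alive,v0) N3.N1=(alive,v0) N3.N2=(alive,v0) N3.N3=(alive,v0)
Op 2: gossip N2<->N1 -> N2.N0=(alive,v0) N2.N1=(alive,v0) N2.N2=(alive,v0) N2.N3=(alive,v0) | N1.N0=(alive,v0) N1.N1=(alive,v0) N1.N2=(alive,v0) N1.N3=(alive,v0)
Op 3: gossip N2<->N3 -> N2.N0=(alive,v0) N2.N1=(alive,v0) N2.N2=(alive,v0) N2.N3=(alive,v0) | N3.N0=(alive,v0) N3.N1=(alive,v0) N3.N2=(alive,v0) N3.N3=(alive,v0)
Op 4: N2 marks N1=dead -> (dead,v1)
Op 5: N3 marks N1=suspect -> (suspect,v1)
Op 6: gossip N2<->N3 -> N2.N0=(alive,v0) N2.N1=(dead,v1) N2.N2=(alive,v0) N2.N3=(alive,v0) | N3.N0=(alive,v0) N3.N1=(suspect,v1) N3.N2=(alive,v0) N3.N3=(alive,v0)
Op 7: N0 marks N3=suspect -> (suspect,v1)
Op 8: gossip N1<->N3 -> N1.N0=(alive,v0) N1.N1=(suspect,v1) N1.N2=(alive,v0) N1.N3=(alive,v0) | N3.N0=(alive,v0) N3.N1=(suspect,v1) N3.N2=(alive,v0) N3.N3=(alive,v0)
Op 9: N0 marks N3=dead -> (dead,v2)
Op 10: N1 marks N2=alive -> (alive,v1)
Op 11: gossip N1<->N2 -> N1.N0=(alive,v0) N1.N1=(suspect,v1) N1.N2=(alive,v1) N1.N3=(alive,v0) | N2.N0=(alive,v0) N2.N1=(dead,v1) N2.N2=(alive,v1) N2.N3=(alive,v0)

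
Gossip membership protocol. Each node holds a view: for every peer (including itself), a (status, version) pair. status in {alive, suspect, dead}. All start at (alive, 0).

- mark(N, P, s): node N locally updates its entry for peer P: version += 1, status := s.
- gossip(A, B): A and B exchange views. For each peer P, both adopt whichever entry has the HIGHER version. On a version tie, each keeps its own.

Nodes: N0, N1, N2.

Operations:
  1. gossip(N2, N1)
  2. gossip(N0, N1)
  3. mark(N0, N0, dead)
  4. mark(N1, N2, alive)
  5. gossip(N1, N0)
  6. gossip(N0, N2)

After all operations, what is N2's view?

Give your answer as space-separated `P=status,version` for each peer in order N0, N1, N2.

Op 1: gossip N2<->N1 -> N2.N0=(alive,v0) N2.N1=(alive,v0) N2.N2=(alive,v0) | N1.N0=(alive,v0) N1.N1=(alive,v0) N1.N2=(alive,v0)
Op 2: gossip N0<->N1 -> N0.N0=(alive,v0) N0.N1=(alive,v0) N0.N2=(alive,v0) | N1.N0=(alive,v0) N1.N1=(alive,v0) N1.N2=(alive,v0)
Op 3: N0 marks N0=dead -> (dead,v1)
Op 4: N1 marks N2=alive -> (alive,v1)
Op 5: gossip N1<->N0 -> N1.N0=(dead,v1) N1.N1=(alive,v0) N1.N2=(alive,v1) | N0.N0=(dead,v1) N0.N1=(alive,v0) N0.N2=(alive,v1)
Op 6: gossip N0<->N2 -> N0.N0=(dead,v1) N0.N1=(alive,v0) N0.N2=(alive,v1) | N2.N0=(dead,v1) N2.N1=(alive,v0) N2.N2=(alive,v1)

Answer: N0=dead,1 N1=alive,0 N2=alive,1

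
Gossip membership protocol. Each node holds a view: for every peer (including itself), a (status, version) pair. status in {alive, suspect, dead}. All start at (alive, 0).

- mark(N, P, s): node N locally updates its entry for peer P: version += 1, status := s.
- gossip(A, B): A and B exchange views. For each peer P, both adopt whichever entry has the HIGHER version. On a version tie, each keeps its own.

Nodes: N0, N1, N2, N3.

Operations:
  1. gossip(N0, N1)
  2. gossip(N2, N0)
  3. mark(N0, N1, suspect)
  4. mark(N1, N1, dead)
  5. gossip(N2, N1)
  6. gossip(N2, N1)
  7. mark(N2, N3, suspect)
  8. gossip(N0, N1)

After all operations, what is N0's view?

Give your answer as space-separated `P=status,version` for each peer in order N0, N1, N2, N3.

Answer: N0=alive,0 N1=suspect,1 N2=alive,0 N3=alive,0

Derivation:
Op 1: gossip N0<->N1 -> N0.N0=(alive,v0) N0.N1=(alive,v0) N0.N2=(alive,v0) N0.N3=(alive,v0) | N1.N0=(alive,v0) N1.N1=(alive,v0) N1.N2=(alive,v0) N1.N3=(alive,v0)
Op 2: gossip N2<->N0 -> N2.N0=(alive,v0) N2.N1=(alive,v0) N2.N2=(alive,v0) N2.N3=(alive,v0) | N0.N0=(alive,v0) N0.N1=(alive,v0) N0.N2=(alive,v0) N0.N3=(alive,v0)
Op 3: N0 marks N1=suspect -> (suspect,v1)
Op 4: N1 marks N1=dead -> (dead,v1)
Op 5: gossip N2<->N1 -> N2.N0=(alive,v0) N2.N1=(dead,v1) N2.N2=(alive,v0) N2.N3=(alive,v0) | N1.N0=(alive,v0) N1.N1=(dead,v1) N1.N2=(alive,v0) N1.N3=(alive,v0)
Op 6: gossip N2<->N1 -> N2.N0=(alive,v0) N2.N1=(dead,v1) N2.N2=(alive,v0) N2.N3=(alive,v0) | N1.N0=(alive,v0) N1.N1=(dead,v1) N1.N2=(alive,v0) N1.N3=(alive,v0)
Op 7: N2 marks N3=suspect -> (suspect,v1)
Op 8: gossip N0<->N1 -> N0.N0=(alive,v0) N0.N1=(suspect,v1) N0.N2=(alive,v0) N0.N3=(alive,v0) | N1.N0=(alive,v0) N1.N1=(dead,v1) N1.N2=(alive,v0) N1.N3=(alive,v0)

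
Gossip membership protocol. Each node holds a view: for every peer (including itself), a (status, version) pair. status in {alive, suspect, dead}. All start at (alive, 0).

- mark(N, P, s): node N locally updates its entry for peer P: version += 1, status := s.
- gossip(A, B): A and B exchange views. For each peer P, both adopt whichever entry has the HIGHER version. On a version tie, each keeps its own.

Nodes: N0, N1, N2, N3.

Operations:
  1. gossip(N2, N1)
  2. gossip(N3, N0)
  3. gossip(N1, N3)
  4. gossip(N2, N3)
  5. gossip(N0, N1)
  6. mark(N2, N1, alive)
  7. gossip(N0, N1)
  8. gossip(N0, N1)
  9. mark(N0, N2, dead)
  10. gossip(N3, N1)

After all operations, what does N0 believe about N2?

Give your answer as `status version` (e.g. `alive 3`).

Answer: dead 1

Derivation:
Op 1: gossip N2<->N1 -> N2.N0=(alive,v0) N2.N1=(alive,v0) N2.N2=(alive,v0) N2.N3=(alive,v0) | N1.N0=(alive,v0) N1.N1=(alive,v0) N1.N2=(alive,v0) N1.N3=(alive,v0)
Op 2: gossip N3<->N0 -> N3.N0=(alive,v0) N3.N1=(alive,v0) N3.N2=(alive,v0) N3.N3=(alive,v0) | N0.N0=(alive,v0) N0.N1=(alive,v0) N0.N2=(alive,v0) N0.N3=(alive,v0)
Op 3: gossip N1<->N3 -> N1.N0=(alive,v0) N1.N1=(alive,v0) N1.N2=(alive,v0) N1.N3=(alive,v0) | N3.N0=(alive,v0) N3.N1=(alive,v0) N3.N2=(alive,v0) N3.N3=(alive,v0)
Op 4: gossip N2<->N3 -> N2.N0=(alive,v0) N2.N1=(alive,v0) N2.N2=(alive,v0) N2.N3=(alive,v0) | N3.N0=(alive,v0) N3.N1=(alive,v0) N3.N2=(alive,v0) N3.N3=(alive,v0)
Op 5: gossip N0<->N1 -> N0.N0=(alive,v0) N0.N1=(alive,v0) N0.N2=(alive,v0) N0.N3=(alive,v0) | N1.N0=(alive,v0) N1.N1=(alive,v0) N1.N2=(alive,v0) N1.N3=(alive,v0)
Op 6: N2 marks N1=alive -> (alive,v1)
Op 7: gossip N0<->N1 -> N0.N0=(alive,v0) N0.N1=(alive,v0) N0.N2=(alive,v0) N0.N3=(alive,v0) | N1.N0=(alive,v0) N1.N1=(alive,v0) N1.N2=(alive,v0) N1.N3=(alive,v0)
Op 8: gossip N0<->N1 -> N0.N0=(alive,v0) N0.N1=(alive,v0) N0.N2=(alive,v0) N0.N3=(alive,v0) | N1.N0=(alive,v0) N1.N1=(alive,v0) N1.N2=(alive,v0) N1.N3=(alive,v0)
Op 9: N0 marks N2=dead -> (dead,v1)
Op 10: gossip N3<->N1 -> N3.N0=(alive,v0) N3.N1=(alive,v0) N3.N2=(alive,v0) N3.N3=(alive,v0) | N1.N0=(alive,v0) N1.N1=(alive,v0) N1.N2=(alive,v0) N1.N3=(alive,v0)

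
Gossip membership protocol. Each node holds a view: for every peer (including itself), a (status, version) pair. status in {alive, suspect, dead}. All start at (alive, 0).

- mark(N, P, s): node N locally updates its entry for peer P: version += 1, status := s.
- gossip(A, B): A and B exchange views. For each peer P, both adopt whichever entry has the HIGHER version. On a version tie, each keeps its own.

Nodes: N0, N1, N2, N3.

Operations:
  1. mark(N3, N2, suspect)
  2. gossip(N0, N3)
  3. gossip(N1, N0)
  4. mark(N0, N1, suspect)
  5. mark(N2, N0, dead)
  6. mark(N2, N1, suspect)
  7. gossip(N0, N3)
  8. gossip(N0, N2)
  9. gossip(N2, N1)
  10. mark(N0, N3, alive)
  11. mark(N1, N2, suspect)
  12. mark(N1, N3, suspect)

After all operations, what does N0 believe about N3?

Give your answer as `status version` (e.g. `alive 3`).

Op 1: N3 marks N2=suspect -> (suspect,v1)
Op 2: gossip N0<->N3 -> N0.N0=(alive,v0) N0.N1=(alive,v0) N0.N2=(suspect,v1) N0.N3=(alive,v0) | N3.N0=(alive,v0) N3.N1=(alive,v0) N3.N2=(suspect,v1) N3.N3=(alive,v0)
Op 3: gossip N1<->N0 -> N1.N0=(alive,v0) N1.N1=(alive,v0) N1.N2=(suspect,v1) N1.N3=(alive,v0) | N0.N0=(alive,v0) N0.N1=(alive,v0) N0.N2=(suspect,v1) N0.N3=(alive,v0)
Op 4: N0 marks N1=suspect -> (suspect,v1)
Op 5: N2 marks N0=dead -> (dead,v1)
Op 6: N2 marks N1=suspect -> (suspect,v1)
Op 7: gossip N0<->N3 -> N0.N0=(alive,v0) N0.N1=(suspect,v1) N0.N2=(suspect,v1) N0.N3=(alive,v0) | N3.N0=(alive,v0) N3.N1=(suspect,v1) N3.N2=(suspect,v1) N3.N3=(alive,v0)
Op 8: gossip N0<->N2 -> N0.N0=(dead,v1) N0.N1=(suspect,v1) N0.N2=(suspect,v1) N0.N3=(alive,v0) | N2.N0=(dead,v1) N2.N1=(suspect,v1) N2.N2=(suspect,v1) N2.N3=(alive,v0)
Op 9: gossip N2<->N1 -> N2.N0=(dead,v1) N2.N1=(suspect,v1) N2.N2=(suspect,v1) N2.N3=(alive,v0) | N1.N0=(dead,v1) N1.N1=(suspect,v1) N1.N2=(suspect,v1) N1.N3=(alive,v0)
Op 10: N0 marks N3=alive -> (alive,v1)
Op 11: N1 marks N2=suspect -> (suspect,v2)
Op 12: N1 marks N3=suspect -> (suspect,v1)

Answer: alive 1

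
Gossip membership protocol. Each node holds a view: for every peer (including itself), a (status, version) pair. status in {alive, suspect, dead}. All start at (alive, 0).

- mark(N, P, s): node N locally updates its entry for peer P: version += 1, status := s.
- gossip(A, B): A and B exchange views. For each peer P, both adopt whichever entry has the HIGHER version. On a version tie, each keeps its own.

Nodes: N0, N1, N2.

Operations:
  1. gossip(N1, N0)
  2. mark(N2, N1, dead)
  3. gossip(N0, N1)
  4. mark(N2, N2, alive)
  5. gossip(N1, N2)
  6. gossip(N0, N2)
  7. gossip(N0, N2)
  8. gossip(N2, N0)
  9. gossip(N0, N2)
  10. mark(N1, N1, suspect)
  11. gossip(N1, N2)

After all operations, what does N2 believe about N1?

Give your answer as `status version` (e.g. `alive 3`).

Op 1: gossip N1<->N0 -> N1.N0=(alive,v0) N1.N1=(alive,v0) N1.N2=(alive,v0) | N0.N0=(alive,v0) N0.N1=(alive,v0) N0.N2=(alive,v0)
Op 2: N2 marks N1=dead -> (dead,v1)
Op 3: gossip N0<->N1 -> N0.N0=(alive,v0) N0.N1=(alive,v0) N0.N2=(alive,v0) | N1.N0=(alive,v0) N1.N1=(alive,v0) N1.N2=(alive,v0)
Op 4: N2 marks N2=alive -> (alive,v1)
Op 5: gossip N1<->N2 -> N1.N0=(alive,v0) N1.N1=(dead,v1) N1.N2=(alive,v1) | N2.N0=(alive,v0) N2.N1=(dead,v1) N2.N2=(alive,v1)
Op 6: gossip N0<->N2 -> N0.N0=(alive,v0) N0.N1=(dead,v1) N0.N2=(alive,v1) | N2.N0=(alive,v0) N2.N1=(dead,v1) N2.N2=(alive,v1)
Op 7: gossip N0<->N2 -> N0.N0=(alive,v0) N0.N1=(dead,v1) N0.N2=(alive,v1) | N2.N0=(alive,v0) N2.N1=(dead,v1) N2.N2=(alive,v1)
Op 8: gossip N2<->N0 -> N2.N0=(alive,v0) N2.N1=(dead,v1) N2.N2=(alive,v1) | N0.N0=(alive,v0) N0.N1=(dead,v1) N0.N2=(alive,v1)
Op 9: gossip N0<->N2 -> N0.N0=(alive,v0) N0.N1=(dead,v1) N0.N2=(alive,v1) | N2.N0=(alive,v0) N2.N1=(dead,v1) N2.N2=(alive,v1)
Op 10: N1 marks N1=suspect -> (suspect,v2)
Op 11: gossip N1<->N2 -> N1.N0=(alive,v0) N1.N1=(suspect,v2) N1.N2=(alive,v1) | N2.N0=(alive,v0) N2.N1=(suspect,v2) N2.N2=(alive,v1)

Answer: suspect 2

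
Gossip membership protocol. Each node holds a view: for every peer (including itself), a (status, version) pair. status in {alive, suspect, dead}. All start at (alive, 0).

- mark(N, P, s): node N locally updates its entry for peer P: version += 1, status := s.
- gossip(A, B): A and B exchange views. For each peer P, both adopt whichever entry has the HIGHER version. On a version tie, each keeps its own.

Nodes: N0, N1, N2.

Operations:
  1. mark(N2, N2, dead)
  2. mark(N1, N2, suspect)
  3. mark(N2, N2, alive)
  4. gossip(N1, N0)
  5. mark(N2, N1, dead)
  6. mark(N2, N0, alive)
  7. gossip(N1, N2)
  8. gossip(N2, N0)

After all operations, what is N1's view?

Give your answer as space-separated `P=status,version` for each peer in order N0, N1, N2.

Answer: N0=alive,1 N1=dead,1 N2=alive,2

Derivation:
Op 1: N2 marks N2=dead -> (dead,v1)
Op 2: N1 marks N2=suspect -> (suspect,v1)
Op 3: N2 marks N2=alive -> (alive,v2)
Op 4: gossip N1<->N0 -> N1.N0=(alive,v0) N1.N1=(alive,v0) N1.N2=(suspect,v1) | N0.N0=(alive,v0) N0.N1=(alive,v0) N0.N2=(suspect,v1)
Op 5: N2 marks N1=dead -> (dead,v1)
Op 6: N2 marks N0=alive -> (alive,v1)
Op 7: gossip N1<->N2 -> N1.N0=(alive,v1) N1.N1=(dead,v1) N1.N2=(alive,v2) | N2.N0=(alive,v1) N2.N1=(dead,v1) N2.N2=(alive,v2)
Op 8: gossip N2<->N0 -> N2.N0=(alive,v1) N2.N1=(dead,v1) N2.N2=(alive,v2) | N0.N0=(alive,v1) N0.N1=(dead,v1) N0.N2=(alive,v2)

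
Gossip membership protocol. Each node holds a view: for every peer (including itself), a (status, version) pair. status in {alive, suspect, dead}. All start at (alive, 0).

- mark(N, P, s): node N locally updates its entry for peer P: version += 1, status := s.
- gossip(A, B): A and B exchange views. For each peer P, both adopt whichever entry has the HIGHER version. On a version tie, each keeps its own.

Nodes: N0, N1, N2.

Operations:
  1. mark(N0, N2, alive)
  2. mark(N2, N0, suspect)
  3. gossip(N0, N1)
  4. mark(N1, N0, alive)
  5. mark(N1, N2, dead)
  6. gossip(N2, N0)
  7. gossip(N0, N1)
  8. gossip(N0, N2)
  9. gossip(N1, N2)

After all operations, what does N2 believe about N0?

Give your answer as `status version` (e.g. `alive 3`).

Op 1: N0 marks N2=alive -> (alive,v1)
Op 2: N2 marks N0=suspect -> (suspect,v1)
Op 3: gossip N0<->N1 -> N0.N0=(alive,v0) N0.N1=(alive,v0) N0.N2=(alive,v1) | N1.N0=(alive,v0) N1.N1=(alive,v0) N1.N2=(alive,v1)
Op 4: N1 marks N0=alive -> (alive,v1)
Op 5: N1 marks N2=dead -> (dead,v2)
Op 6: gossip N2<->N0 -> N2.N0=(suspect,v1) N2.N1=(alive,v0) N2.N2=(alive,v1) | N0.N0=(suspect,v1) N0.N1=(alive,v0) N0.N2=(alive,v1)
Op 7: gossip N0<->N1 -> N0.N0=(suspect,v1) N0.N1=(alive,v0) N0.N2=(dead,v2) | N1.N0=(alive,v1) N1.N1=(alive,v0) N1.N2=(dead,v2)
Op 8: gossip N0<->N2 -> N0.N0=(suspect,v1) N0.N1=(alive,v0) N0.N2=(dead,v2) | N2.N0=(suspect,v1) N2.N1=(alive,v0) N2.N2=(dead,v2)
Op 9: gossip N1<->N2 -> N1.N0=(alive,v1) N1.N1=(alive,v0) N1.N2=(dead,v2) | N2.N0=(suspect,v1) N2.N1=(alive,v0) N2.N2=(dead,v2)

Answer: suspect 1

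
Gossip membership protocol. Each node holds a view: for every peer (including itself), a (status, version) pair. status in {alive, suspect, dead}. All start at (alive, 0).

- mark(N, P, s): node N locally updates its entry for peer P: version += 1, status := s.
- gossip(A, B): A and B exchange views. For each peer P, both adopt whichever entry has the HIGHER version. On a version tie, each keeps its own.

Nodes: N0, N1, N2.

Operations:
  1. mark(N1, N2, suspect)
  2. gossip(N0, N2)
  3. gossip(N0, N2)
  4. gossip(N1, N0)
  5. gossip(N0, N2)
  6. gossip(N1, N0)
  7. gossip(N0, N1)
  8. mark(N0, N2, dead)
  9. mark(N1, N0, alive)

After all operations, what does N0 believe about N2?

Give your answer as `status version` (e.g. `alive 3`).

Answer: dead 2

Derivation:
Op 1: N1 marks N2=suspect -> (suspect,v1)
Op 2: gossip N0<->N2 -> N0.N0=(alive,v0) N0.N1=(alive,v0) N0.N2=(alive,v0) | N2.N0=(alive,v0) N2.N1=(alive,v0) N2.N2=(alive,v0)
Op 3: gossip N0<->N2 -> N0.N0=(alive,v0) N0.N1=(alive,v0) N0.N2=(alive,v0) | N2.N0=(alive,v0) N2.N1=(alive,v0) N2.N2=(alive,v0)
Op 4: gossip N1<->N0 -> N1.N0=(alive,v0) N1.N1=(alive,v0) N1.N2=(suspect,v1) | N0.N0=(alive,v0) N0.N1=(alive,v0) N0.N2=(suspect,v1)
Op 5: gossip N0<->N2 -> N0.N0=(alive,v0) N0.N1=(alive,v0) N0.N2=(suspect,v1) | N2.N0=(alive,v0) N2.N1=(alive,v0) N2.N2=(suspect,v1)
Op 6: gossip N1<->N0 -> N1.N0=(alive,v0) N1.N1=(alive,v0) N1.N2=(suspect,v1) | N0.N0=(alive,v0) N0.N1=(alive,v0) N0.N2=(suspect,v1)
Op 7: gossip N0<->N1 -> N0.N0=(alive,v0) N0.N1=(alive,v0) N0.N2=(suspect,v1) | N1.N0=(alive,v0) N1.N1=(alive,v0) N1.N2=(suspect,v1)
Op 8: N0 marks N2=dead -> (dead,v2)
Op 9: N1 marks N0=alive -> (alive,v1)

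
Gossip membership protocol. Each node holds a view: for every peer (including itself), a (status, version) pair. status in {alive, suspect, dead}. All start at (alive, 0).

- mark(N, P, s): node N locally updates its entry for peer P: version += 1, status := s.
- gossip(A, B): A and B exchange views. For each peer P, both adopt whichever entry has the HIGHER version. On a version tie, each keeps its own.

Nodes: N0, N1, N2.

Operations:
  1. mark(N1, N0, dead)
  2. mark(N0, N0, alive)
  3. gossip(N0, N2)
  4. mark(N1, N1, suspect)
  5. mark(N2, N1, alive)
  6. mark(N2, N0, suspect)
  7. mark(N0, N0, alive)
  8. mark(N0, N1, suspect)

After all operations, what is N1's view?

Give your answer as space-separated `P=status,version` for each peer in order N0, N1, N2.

Op 1: N1 marks N0=dead -> (dead,v1)
Op 2: N0 marks N0=alive -> (alive,v1)
Op 3: gossip N0<->N2 -> N0.N0=(alive,v1) N0.N1=(alive,v0) N0.N2=(alive,v0) | N2.N0=(alive,v1) N2.N1=(alive,v0) N2.N2=(alive,v0)
Op 4: N1 marks N1=suspect -> (suspect,v1)
Op 5: N2 marks N1=alive -> (alive,v1)
Op 6: N2 marks N0=suspect -> (suspect,v2)
Op 7: N0 marks N0=alive -> (alive,v2)
Op 8: N0 marks N1=suspect -> (suspect,v1)

Answer: N0=dead,1 N1=suspect,1 N2=alive,0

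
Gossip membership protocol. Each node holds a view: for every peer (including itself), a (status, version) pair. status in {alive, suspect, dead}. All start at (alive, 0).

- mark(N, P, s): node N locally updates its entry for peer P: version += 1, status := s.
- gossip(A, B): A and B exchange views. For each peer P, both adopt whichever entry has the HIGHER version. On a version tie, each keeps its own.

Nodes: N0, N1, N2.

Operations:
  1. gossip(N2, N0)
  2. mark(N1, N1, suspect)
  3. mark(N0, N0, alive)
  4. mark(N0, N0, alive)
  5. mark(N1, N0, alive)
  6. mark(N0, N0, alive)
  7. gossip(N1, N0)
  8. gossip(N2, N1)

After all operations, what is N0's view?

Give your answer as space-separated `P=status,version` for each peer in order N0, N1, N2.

Op 1: gossip N2<->N0 -> N2.N0=(alive,v0) N2.N1=(alive,v0) N2.N2=(alive,v0) | N0.N0=(alive,v0) N0.N1=(alive,v0) N0.N2=(alive,v0)
Op 2: N1 marks N1=suspect -> (suspect,v1)
Op 3: N0 marks N0=alive -> (alive,v1)
Op 4: N0 marks N0=alive -> (alive,v2)
Op 5: N1 marks N0=alive -> (alive,v1)
Op 6: N0 marks N0=alive -> (alive,v3)
Op 7: gossip N1<->N0 -> N1.N0=(alive,v3) N1.N1=(suspect,v1) N1.N2=(alive,v0) | N0.N0=(alive,v3) N0.N1=(suspect,v1) N0.N2=(alive,v0)
Op 8: gossip N2<->N1 -> N2.N0=(alive,v3) N2.N1=(suspect,v1) N2.N2=(alive,v0) | N1.N0=(alive,v3) N1.N1=(suspect,v1) N1.N2=(alive,v0)

Answer: N0=alive,3 N1=suspect,1 N2=alive,0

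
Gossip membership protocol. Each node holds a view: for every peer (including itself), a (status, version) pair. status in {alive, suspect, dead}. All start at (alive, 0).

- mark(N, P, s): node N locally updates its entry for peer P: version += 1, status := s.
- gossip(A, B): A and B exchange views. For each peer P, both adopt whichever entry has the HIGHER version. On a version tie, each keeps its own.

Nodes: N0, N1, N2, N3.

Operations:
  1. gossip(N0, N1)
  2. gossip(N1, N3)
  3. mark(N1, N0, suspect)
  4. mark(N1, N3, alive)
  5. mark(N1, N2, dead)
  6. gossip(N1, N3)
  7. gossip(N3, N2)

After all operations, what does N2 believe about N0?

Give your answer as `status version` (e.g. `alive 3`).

Op 1: gossip N0<->N1 -> N0.N0=(alive,v0) N0.N1=(alive,v0) N0.N2=(alive,v0) N0.N3=(alive,v0) | N1.N0=(alive,v0) N1.N1=(alive,v0) N1.N2=(alive,v0) N1.N3=(alive,v0)
Op 2: gossip N1<->N3 -> N1.N0=(alive,v0) N1.N1=(alive,v0) N1.N2=(alive,v0) N1.N3=(alive,v0) | N3.N0=(alive,v0) N3.N1=(alive,v0) N3.N2=(alive,v0) N3.N3=(alive,v0)
Op 3: N1 marks N0=suspect -> (suspect,v1)
Op 4: N1 marks N3=alive -> (alive,v1)
Op 5: N1 marks N2=dead -> (dead,v1)
Op 6: gossip N1<->N3 -> N1.N0=(suspect,v1) N1.N1=(alive,v0) N1.N2=(dead,v1) N1.N3=(alive,v1) | N3.N0=(suspect,v1) N3.N1=(alive,v0) N3.N2=(dead,v1) N3.N3=(alive,v1)
Op 7: gossip N3<->N2 -> N3.N0=(suspect,v1) N3.N1=(alive,v0) N3.N2=(dead,v1) N3.N3=(alive,v1) | N2.N0=(suspect,v1) N2.N1=(alive,v0) N2.N2=(dead,v1) N2.N3=(alive,v1)

Answer: suspect 1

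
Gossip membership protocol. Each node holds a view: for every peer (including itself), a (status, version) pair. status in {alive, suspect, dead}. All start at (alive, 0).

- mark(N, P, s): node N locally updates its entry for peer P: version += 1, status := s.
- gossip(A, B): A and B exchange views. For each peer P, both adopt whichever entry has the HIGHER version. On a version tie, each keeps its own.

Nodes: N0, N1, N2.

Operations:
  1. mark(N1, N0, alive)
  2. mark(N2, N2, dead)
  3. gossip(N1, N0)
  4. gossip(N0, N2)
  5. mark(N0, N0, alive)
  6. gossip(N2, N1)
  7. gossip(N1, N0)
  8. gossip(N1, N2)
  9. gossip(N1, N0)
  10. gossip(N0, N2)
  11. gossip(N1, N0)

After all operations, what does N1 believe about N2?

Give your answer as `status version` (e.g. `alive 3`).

Op 1: N1 marks N0=alive -> (alive,v1)
Op 2: N2 marks N2=dead -> (dead,v1)
Op 3: gossip N1<->N0 -> N1.N0=(alive,v1) N1.N1=(alive,v0) N1.N2=(alive,v0) | N0.N0=(alive,v1) N0.N1=(alive,v0) N0.N2=(alive,v0)
Op 4: gossip N0<->N2 -> N0.N0=(alive,v1) N0.N1=(alive,v0) N0.N2=(dead,v1) | N2.N0=(alive,v1) N2.N1=(alive,v0) N2.N2=(dead,v1)
Op 5: N0 marks N0=alive -> (alive,v2)
Op 6: gossip N2<->N1 -> N2.N0=(alive,v1) N2.N1=(alive,v0) N2.N2=(dead,v1) | N1.N0=(alive,v1) N1.N1=(alive,v0) N1.N2=(dead,v1)
Op 7: gossip N1<->N0 -> N1.N0=(alive,v2) N1.N1=(alive,v0) N1.N2=(dead,v1) | N0.N0=(alive,v2) N0.N1=(alive,v0) N0.N2=(dead,v1)
Op 8: gossip N1<->N2 -> N1.N0=(alive,v2) N1.N1=(alive,v0) N1.N2=(dead,v1) | N2.N0=(alive,v2) N2.N1=(alive,v0) N2.N2=(dead,v1)
Op 9: gossip N1<->N0 -> N1.N0=(alive,v2) N1.N1=(alive,v0) N1.N2=(dead,v1) | N0.N0=(alive,v2) N0.N1=(alive,v0) N0.N2=(dead,v1)
Op 10: gossip N0<->N2 -> N0.N0=(alive,v2) N0.N1=(alive,v0) N0.N2=(dead,v1) | N2.N0=(alive,v2) N2.N1=(alive,v0) N2.N2=(dead,v1)
Op 11: gossip N1<->N0 -> N1.N0=(alive,v2) N1.N1=(alive,v0) N1.N2=(dead,v1) | N0.N0=(alive,v2) N0.N1=(alive,v0) N0.N2=(dead,v1)

Answer: dead 1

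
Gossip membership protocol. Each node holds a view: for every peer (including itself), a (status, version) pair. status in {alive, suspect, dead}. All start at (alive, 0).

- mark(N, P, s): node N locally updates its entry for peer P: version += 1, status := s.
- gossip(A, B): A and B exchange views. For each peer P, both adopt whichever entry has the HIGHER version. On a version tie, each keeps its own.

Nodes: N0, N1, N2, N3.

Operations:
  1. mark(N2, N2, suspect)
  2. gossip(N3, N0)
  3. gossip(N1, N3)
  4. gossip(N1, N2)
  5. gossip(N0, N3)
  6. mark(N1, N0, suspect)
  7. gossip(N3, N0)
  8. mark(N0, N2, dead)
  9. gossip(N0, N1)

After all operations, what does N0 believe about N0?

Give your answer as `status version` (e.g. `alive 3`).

Op 1: N2 marks N2=suspect -> (suspect,v1)
Op 2: gossip N3<->N0 -> N3.N0=(alive,v0) N3.N1=(alive,v0) N3.N2=(alive,v0) N3.N3=(alive,v0) | N0.N0=(alive,v0) N0.N1=(alive,v0) N0.N2=(alive,v0) N0.N3=(alive,v0)
Op 3: gossip N1<->N3 -> N1.N0=(alive,v0) N1.N1=(alive,v0) N1.N2=(alive,v0) N1.N3=(alive,v0) | N3.N0=(alive,v0) N3.N1=(alive,v0) N3.N2=(alive,v0) N3.N3=(alive,v0)
Op 4: gossip N1<->N2 -> N1.N0=(alive,v0) N1.N1=(alive,v0) N1.N2=(suspect,v1) N1.N3=(alive,v0) | N2.N0=(alive,v0) N2.N1=(alive,v0) N2.N2=(suspect,v1) N2.N3=(alive,v0)
Op 5: gossip N0<->N3 -> N0.N0=(alive,v0) N0.N1=(alive,v0) N0.N2=(alive,v0) N0.N3=(alive,v0) | N3.N0=(alive,v0) N3.N1=(alive,v0) N3.N2=(alive,v0) N3.N3=(alive,v0)
Op 6: N1 marks N0=suspect -> (suspect,v1)
Op 7: gossip N3<->N0 -> N3.N0=(alive,v0) N3.N1=(alive,v0) N3.N2=(alive,v0) N3.N3=(alive,v0) | N0.N0=(alive,v0) N0.N1=(alive,v0) N0.N2=(alive,v0) N0.N3=(alive,v0)
Op 8: N0 marks N2=dead -> (dead,v1)
Op 9: gossip N0<->N1 -> N0.N0=(suspect,v1) N0.N1=(alive,v0) N0.N2=(dead,v1) N0.N3=(alive,v0) | N1.N0=(suspect,v1) N1.N1=(alive,v0) N1.N2=(suspect,v1) N1.N3=(alive,v0)

Answer: suspect 1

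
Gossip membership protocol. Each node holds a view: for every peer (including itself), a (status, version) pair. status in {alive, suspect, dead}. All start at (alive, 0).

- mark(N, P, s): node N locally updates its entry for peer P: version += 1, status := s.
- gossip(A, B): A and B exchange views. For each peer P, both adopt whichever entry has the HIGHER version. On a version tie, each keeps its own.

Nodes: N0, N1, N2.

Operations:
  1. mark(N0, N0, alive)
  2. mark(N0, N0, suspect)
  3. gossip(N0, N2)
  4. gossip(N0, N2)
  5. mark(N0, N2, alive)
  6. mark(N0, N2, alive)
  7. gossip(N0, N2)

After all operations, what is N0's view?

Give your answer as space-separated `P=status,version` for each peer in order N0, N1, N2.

Op 1: N0 marks N0=alive -> (alive,v1)
Op 2: N0 marks N0=suspect -> (suspect,v2)
Op 3: gossip N0<->N2 -> N0.N0=(suspect,v2) N0.N1=(alive,v0) N0.N2=(alive,v0) | N2.N0=(suspect,v2) N2.N1=(alive,v0) N2.N2=(alive,v0)
Op 4: gossip N0<->N2 -> N0.N0=(suspect,v2) N0.N1=(alive,v0) N0.N2=(alive,v0) | N2.N0=(suspect,v2) N2.N1=(alive,v0) N2.N2=(alive,v0)
Op 5: N0 marks N2=alive -> (alive,v1)
Op 6: N0 marks N2=alive -> (alive,v2)
Op 7: gossip N0<->N2 -> N0.N0=(suspect,v2) N0.N1=(alive,v0) N0.N2=(alive,v2) | N2.N0=(suspect,v2) N2.N1=(alive,v0) N2.N2=(alive,v2)

Answer: N0=suspect,2 N1=alive,0 N2=alive,2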